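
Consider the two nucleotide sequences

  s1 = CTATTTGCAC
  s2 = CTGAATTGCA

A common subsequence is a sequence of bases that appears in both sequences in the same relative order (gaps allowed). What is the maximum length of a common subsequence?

8

Let dp[i][j] be the LCS length of the first i bases of s1 and the first j bases of s2. dp[i][j] = dp[i-1][j-1]+1 when the i-th and j-th bases match, else max(dp[i-1][j], dp[i][j-1]).
    ·  C  T  G  A  A  T  T  G  C  A
 ·  0  0  0  0  0  0  0  0  0  0  0
 C  0  1  1  1  1  1  1  1  1  1  1
 T  0  1  2  2  2  2  2  2  2  2  2
 A  0  1  2  2  3  3  3  3  3  3  3
 T  0  1  2  2  3  3  4  4  4  4  4
 T  0  1  2  2  3  3  4  5  5  5  5
 T  0  1  2  2  3  3  4  5  5  5  5
 G  0  1  2  3  3  3  4  5  6  6  6
 C  0  1  2  3  3  3  4  5  6  7  7
 A  0  1  2  3  4  4  4  5  6  7  8
 C  0  1  2  3  4  4  4  5  6  7  8
dp[10][10] = 8. One LCS (by backtracking along matches): CTATTGCA.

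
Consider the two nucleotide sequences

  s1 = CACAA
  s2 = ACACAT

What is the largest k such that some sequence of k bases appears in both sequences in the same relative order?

Match C (s1 #1, s2 #2), A (s1 #2, s2 #3), C (s1 #3, s2 #4), A (s1 #4, s2 #5) — 4 bases in the same relative order in both. dp[5][6] = 4 confirms this is the maximum.

4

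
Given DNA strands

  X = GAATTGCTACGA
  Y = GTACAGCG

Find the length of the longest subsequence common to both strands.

One common subsequence of length 6: G [1,1], A [2,3], A [3,5], G [6,6], C [10,7], G [11,8]. dp[12][8] = 6 confirms this is the maximum.

6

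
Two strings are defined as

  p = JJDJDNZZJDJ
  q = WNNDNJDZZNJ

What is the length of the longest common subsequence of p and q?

One common subsequence of length 6: D [3,4]; then J [4,6]; then D [5,7]; then Z [7,8]; then Z [8,9]; then J [11,11], and the DP table's final entry dp[11][11] is also 6, so no common subsequence is longer.

6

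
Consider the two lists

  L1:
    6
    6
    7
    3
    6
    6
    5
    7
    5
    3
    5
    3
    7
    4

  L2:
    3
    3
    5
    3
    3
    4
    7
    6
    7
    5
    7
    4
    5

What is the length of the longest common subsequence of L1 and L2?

Pick 7 at L1[3]=L2[7], 6 at L1[6]=L2[8], 7 at L1[8]=L2[9], 5 at L1[11]=L2[10], 7 at L1[13]=L2[11], 4 at L1[14]=L2[12]; all 6 values appear in both, in order. Since dp[14][13] = 6, nothing longer is possible.

6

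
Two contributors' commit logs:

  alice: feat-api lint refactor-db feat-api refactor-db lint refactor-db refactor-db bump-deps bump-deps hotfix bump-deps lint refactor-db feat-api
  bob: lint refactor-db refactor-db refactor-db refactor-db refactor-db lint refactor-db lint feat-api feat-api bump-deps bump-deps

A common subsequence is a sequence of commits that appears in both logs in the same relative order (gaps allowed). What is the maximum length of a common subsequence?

8

Taking lint at alice[2]=bob[1] → refactor-db at alice[3]=bob[3] → refactor-db at alice[5]=bob[4] → refactor-db at alice[7]=bob[5] → refactor-db at alice[8]=bob[6] → lint at alice[13]=bob[7] → refactor-db at alice[14]=bob[8] → feat-api at alice[15]=bob[11] gives a common subsequence of length 8. dp[15][13] = 8 confirms this is the maximum.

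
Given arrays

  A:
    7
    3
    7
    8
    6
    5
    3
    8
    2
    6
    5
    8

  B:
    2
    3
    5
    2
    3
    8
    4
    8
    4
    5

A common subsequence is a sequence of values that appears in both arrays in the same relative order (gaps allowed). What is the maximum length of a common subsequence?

5

Pick 3 [2,2]; then 5 [6,3]; then 3 [7,5]; then 8 [8,8]; then 5 [11,10]; all 5 values appear in both, in order. dp[12][10] = 5 confirms this is the maximum.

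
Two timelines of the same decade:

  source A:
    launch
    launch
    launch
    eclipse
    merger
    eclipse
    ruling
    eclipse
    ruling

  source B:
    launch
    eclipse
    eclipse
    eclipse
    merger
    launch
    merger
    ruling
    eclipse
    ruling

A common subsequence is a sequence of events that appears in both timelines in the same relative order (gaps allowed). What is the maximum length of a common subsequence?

6

Pick launch (source A #1, source B #1), then launch (source A #3, source B #6), then merger (source A #5, source B #7), then ruling (source A #7, source B #8), then eclipse (source A #8, source B #9), then ruling (source A #9, source B #10); all 6 events appear in both, in order. Since dp[9][10] = 6, nothing longer is possible.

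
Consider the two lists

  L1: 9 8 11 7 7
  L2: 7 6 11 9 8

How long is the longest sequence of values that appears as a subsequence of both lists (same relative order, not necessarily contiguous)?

2

Taking 9 (L1 #1, L2 #4); then 8 (L1 #2, L2 #5) gives a common subsequence of length 2. The LCS DP gives dp[5][5] = 2, so this is optimal.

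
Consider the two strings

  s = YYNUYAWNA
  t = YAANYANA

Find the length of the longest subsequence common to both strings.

Let dp[i][j] be the LCS length of the first i characters of s and the first j characters of t. dp[i][j] = dp[i-1][j-1]+1 when the i-th and j-th characters match, else max(dp[i-1][j], dp[i][j-1]).
    ·  Y  A  A  N  Y  A  N  A
 ·  0  0  0  0  0  0  0  0  0
 Y  0  1  1  1  1  1  1  1  1
 Y  0  1  1  1  1  2  2  2  2
 N  0  1  1  1  2  2  2  3  3
 U  0  1  1  1  2  2  2  3  3
 Y  0  1  1  1  2  3  3  3  3
 A  0  1  2  2  2  3  4  4  4
 W  0  1  2  2  2  3  4  4  4
 N  0  1  2  2  3  3  4  5  5
 A  0  1  2  3  3  3  4  5  6
dp[9][8] = 6. One LCS (by backtracking along matches): YNYANA.

6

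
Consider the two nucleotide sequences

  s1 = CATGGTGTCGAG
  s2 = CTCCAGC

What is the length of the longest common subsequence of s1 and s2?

Let dp[i][j] be the LCS length of the first i bases of s1 and the first j bases of s2. dp[i][j] = dp[i-1][j-1]+1 when the i-th and j-th bases match, else max(dp[i-1][j], dp[i][j-1]).
    ·  C  T  C  C  A  G  C
 ·  0  0  0  0  0  0  0  0
 C  0  1  1  1  1  1  1  1
 A  0  1  1  1  1  2  2  2
 T  0  1  2  2  2  2  2  2
 G  0  1  2  2  2  2  3  3
 G  0  1  2  2  2  2  3  3
 T  0  1  2  2  2  2  3  3
 G  0  1  2  2  2  2  3  3
 T  0  1  2  2  2  2  3  3
 C  0  1  2  3  3  3  3  4
 G  0  1  2  3  3  3  4  4
 A  0  1  2  3  3  4  4  4
 G  0  1  2  3  3  4  5  5
dp[12][7] = 5. One LCS (by backtracking along matches): CTCAG.

5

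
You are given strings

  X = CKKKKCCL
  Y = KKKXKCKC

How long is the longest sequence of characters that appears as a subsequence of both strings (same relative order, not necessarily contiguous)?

Taking K at X[2]=Y[1] → K at X[3]=Y[2] → K at X[4]=Y[3] → K at X[5]=Y[5] → C at X[6]=Y[6] → C at X[7]=Y[8] gives a common subsequence of length 6. The LCS DP gives dp[8][8] = 6, so this is optimal.

6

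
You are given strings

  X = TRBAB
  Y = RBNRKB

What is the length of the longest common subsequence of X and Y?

One common subsequence of length 3: R at X[2]=Y[1]; then B at X[3]=Y[2]; then B at X[5]=Y[6], and the DP table's final entry dp[5][6] is also 3, so no common subsequence is longer.

3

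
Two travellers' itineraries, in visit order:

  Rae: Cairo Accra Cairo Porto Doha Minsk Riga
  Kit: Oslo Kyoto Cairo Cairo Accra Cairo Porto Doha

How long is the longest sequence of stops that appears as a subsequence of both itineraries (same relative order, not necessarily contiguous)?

5

One common subsequence of length 5: Cairo at Rae[1]=Kit[4], then Accra at Rae[2]=Kit[5], then Cairo at Rae[3]=Kit[6], then Porto at Rae[4]=Kit[7], then Doha at Rae[5]=Kit[8]. The LCS DP gives dp[7][8] = 5, so this is optimal.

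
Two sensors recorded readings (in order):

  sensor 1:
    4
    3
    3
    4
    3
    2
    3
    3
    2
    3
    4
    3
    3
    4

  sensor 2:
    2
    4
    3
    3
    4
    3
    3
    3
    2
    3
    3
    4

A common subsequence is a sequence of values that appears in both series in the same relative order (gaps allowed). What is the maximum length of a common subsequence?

11

One common subsequence of length 11: 4 at sensor 1[1]=sensor 2[2], then 3 at sensor 1[2]=sensor 2[3], then 3 at sensor 1[3]=sensor 2[4], then 4 at sensor 1[4]=sensor 2[5], then 3 at sensor 1[5]=sensor 2[6], then 3 at sensor 1[7]=sensor 2[7], then 3 at sensor 1[8]=sensor 2[8], then 2 at sensor 1[9]=sensor 2[9], then 3 at sensor 1[12]=sensor 2[10], then 3 at sensor 1[13]=sensor 2[11], then 4 at sensor 1[14]=sensor 2[12]. The LCS DP gives dp[14][12] = 11, so this is optimal.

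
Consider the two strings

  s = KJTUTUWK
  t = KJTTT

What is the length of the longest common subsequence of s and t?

4

One common subsequence of length 4: K (s #1, t #1), J (s #2, t #2), T (s #3, t #4), T (s #5, t #5). The LCS DP gives dp[8][5] = 4, so this is optimal.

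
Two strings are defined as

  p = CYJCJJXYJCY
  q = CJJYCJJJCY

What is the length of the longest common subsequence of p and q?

8

Let dp[i][j] be the LCS length of the first i characters of p and the first j characters of q. dp[i][j] = dp[i-1][j-1]+1 when the i-th and j-th characters match, else max(dp[i-1][j], dp[i][j-1]).
    ·  C  J  J  Y  C  J  J  J  C  Y
 ·  0  0  0  0  0  0  0  0  0  0  0
 C  0  1  1  1  1  1  1  1  1  1  1
 Y  0  1  1  1  2  2  2  2  2  2  2
 J  0  1  2  2  2  2  3  3  3  3  3
 C  0  1  2  2  2  3  3  3  3  4  4
 J  0  1  2  3  3  3  4  4  4  4  4
 J  0  1  2  3  3  3  4  5  5  5  5
 X  0  1  2  3  3  3  4  5  5  5  5
 Y  0  1  2  3  4  4  4  5  5  5  6
 J  0  1  2  3  4  4  5  5  6  6  6
 C  0  1  2  3  4  5  5  5  6  7  7
 Y  0  1  2  3  4  5  5  5  6  7  8
dp[11][10] = 8. One LCS (by backtracking along matches): CYCJJJCY.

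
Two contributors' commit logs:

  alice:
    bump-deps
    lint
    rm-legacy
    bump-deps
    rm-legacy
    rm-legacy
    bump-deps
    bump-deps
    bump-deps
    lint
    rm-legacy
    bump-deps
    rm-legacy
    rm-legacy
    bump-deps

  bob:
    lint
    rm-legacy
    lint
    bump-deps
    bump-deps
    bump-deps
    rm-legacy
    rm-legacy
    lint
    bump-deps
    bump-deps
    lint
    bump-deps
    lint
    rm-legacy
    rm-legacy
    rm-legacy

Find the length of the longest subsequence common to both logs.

12

Pick lint [2,1]; then rm-legacy [3,2]; then bump-deps [4,6]; then rm-legacy [5,7]; then rm-legacy [6,8]; then bump-deps [7,10]; then bump-deps [8,11]; then bump-deps [9,13]; then lint [10,14]; then rm-legacy [11,15]; then rm-legacy [13,16]; then rm-legacy [14,17]; all 12 commits appear in both, in order. The LCS DP gives dp[15][17] = 12, so this is optimal.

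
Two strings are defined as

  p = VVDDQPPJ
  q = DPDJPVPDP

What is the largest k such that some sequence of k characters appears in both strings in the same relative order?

4

Match D [3,1]; then D [4,3]; then P [6,7]; then P [7,9] — 4 characters in the same relative order in both. The LCS DP gives dp[8][9] = 4, so this is optimal.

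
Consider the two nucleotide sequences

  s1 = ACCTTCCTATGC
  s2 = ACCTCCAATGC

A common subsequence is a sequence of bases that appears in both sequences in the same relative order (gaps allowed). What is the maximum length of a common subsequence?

Taking A [1,1] → C [2,2] → C [3,3] → T [5,4] → C [6,5] → C [7,6] → A [9,8] → T [10,9] → G [11,10] → C [12,11] gives a common subsequence of length 10. Since dp[12][11] = 10, nothing longer is possible.

10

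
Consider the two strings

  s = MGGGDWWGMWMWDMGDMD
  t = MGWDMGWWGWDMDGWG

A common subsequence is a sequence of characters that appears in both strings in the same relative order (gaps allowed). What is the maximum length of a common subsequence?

One common subsequence of length 10: M at s[1]=t[1]; then G at s[2]=t[2]; then G at s[4]=t[6]; then W at s[6]=t[7]; then W at s[7]=t[8]; then G at s[8]=t[9]; then W at s[10]=t[10]; then M at s[11]=t[12]; then W at s[12]=t[15]; then G at s[15]=t[16]. The LCS DP gives dp[18][16] = 10, so this is optimal.

10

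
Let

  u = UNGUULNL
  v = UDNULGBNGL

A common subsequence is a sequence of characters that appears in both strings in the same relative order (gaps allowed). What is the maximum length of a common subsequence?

One common subsequence of length 6: U (u #1, v #1), then N (u #2, v #3), then U (u #5, v #4), then L (u #6, v #5), then N (u #7, v #8), then L (u #8, v #10). Since dp[8][10] = 6, nothing longer is possible.

6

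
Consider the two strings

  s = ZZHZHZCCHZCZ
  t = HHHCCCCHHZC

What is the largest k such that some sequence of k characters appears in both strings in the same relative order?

Let dp[i][j] be the LCS length of the first i characters of s and the first j characters of t. dp[i][j] = dp[i-1][j-1]+1 when the i-th and j-th characters match, else max(dp[i-1][j], dp[i][j-1]).
    ·  H  H  H  C  C  C  C  H  H  Z  C
 ·  0  0  0  0  0  0  0  0  0  0  0  0
 Z  0  0  0  0  0  0  0  0  0  0  1  1
 Z  0  0  0  0  0  0  0  0  0  0  1  1
 H  0  1  1  1  1  1  1  1  1  1  1  1
 Z  0  1  1  1  1  1  1  1  1  1  2  2
 H  0  1  2  2  2  2  2  2  2  2  2  2
 Z  0  1  2  2  2  2  2  2  2  2  3  3
 C  0  1  2  2  3  3  3  3  3  3  3  4
 C  0  1  2  2  3  4  4  4  4  4  4  4
 H  0  1  2  3  3  4  4  4  5  5  5  5
 Z  0  1  2  3  3  4  4  4  5  5  6  6
 C  0  1  2  3  4  4  5  5  5  5  6  7
 Z  0  1  2  3  4  4  5  5  5  5  6  7
dp[12][11] = 7. One LCS (by backtracking along matches): HHCCHZC.

7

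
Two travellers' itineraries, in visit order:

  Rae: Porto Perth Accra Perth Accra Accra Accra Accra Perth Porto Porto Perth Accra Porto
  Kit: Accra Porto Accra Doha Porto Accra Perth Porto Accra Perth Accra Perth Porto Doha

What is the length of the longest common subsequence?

8

One common subsequence of length 8: Porto at Rae[1]=Kit[2]; then Accra at Rae[3]=Kit[3]; then Accra at Rae[8]=Kit[6]; then Perth at Rae[9]=Kit[7]; then Porto at Rae[10]=Kit[8]; then Perth at Rae[12]=Kit[10]; then Accra at Rae[13]=Kit[11]; then Porto at Rae[14]=Kit[13], and the DP table's final entry dp[14][14] is also 8, so no common subsequence is longer.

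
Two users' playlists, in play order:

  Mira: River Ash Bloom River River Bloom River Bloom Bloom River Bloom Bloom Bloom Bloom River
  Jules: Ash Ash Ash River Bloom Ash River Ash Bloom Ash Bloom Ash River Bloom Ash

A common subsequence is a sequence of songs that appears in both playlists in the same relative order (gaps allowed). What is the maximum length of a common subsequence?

One common subsequence of length 8: Ash [2,3], River [5,4], Bloom [6,5], River [7,7], Bloom [8,9], Bloom [9,11], River [10,13], Bloom [11,14]. dp[15][15] = 8 confirms this is the maximum.

8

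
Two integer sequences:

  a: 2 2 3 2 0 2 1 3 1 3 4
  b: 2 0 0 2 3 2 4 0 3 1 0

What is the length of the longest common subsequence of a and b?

Pick 2 [1,1]; then 2 [2,4]; then 3 [3,5]; then 2 [4,6]; then 0 [5,8]; then 3 [8,9]; then 1 [9,10]; all 7 values appear in both, in order. The LCS DP gives dp[11][11] = 7, so this is optimal.

7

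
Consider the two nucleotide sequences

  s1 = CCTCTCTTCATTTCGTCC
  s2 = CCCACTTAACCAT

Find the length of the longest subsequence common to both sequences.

9

Match C (s1 #1, s2 #1); then C (s1 #2, s2 #2); then C (s1 #4, s2 #3); then C (s1 #6, s2 #5); then T (s1 #7, s2 #6); then T (s1 #8, s2 #7); then C (s1 #9, s2 #11); then A (s1 #10, s2 #12); then T (s1 #16, s2 #13) — 9 bases in the same relative order in both, and the DP table's final entry dp[18][13] is also 9, so no common subsequence is longer.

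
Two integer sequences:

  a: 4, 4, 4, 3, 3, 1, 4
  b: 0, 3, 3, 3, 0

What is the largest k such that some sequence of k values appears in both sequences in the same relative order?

2

Let dp[i][j] be the LCS length of the first i values of a and the first j values of b. dp[i][j] = dp[i-1][j-1]+1 when the i-th and j-th values match, else max(dp[i-1][j], dp[i][j-1]).
    ·  0  3  3  3  0
 ·  0  0  0  0  0  0
 4  0  0  0  0  0  0
 4  0  0  0  0  0  0
 4  0  0  0  0  0  0
 3  0  0  1  1  1  1
 3  0  0  1  2  2  2
 1  0  0  1  2  2  2
 4  0  0  1  2  2  2
dp[7][5] = 2. One LCS (by backtracking along matches): 3, 3.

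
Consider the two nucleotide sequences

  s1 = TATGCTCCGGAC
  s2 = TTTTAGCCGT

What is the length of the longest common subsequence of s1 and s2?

Match T (s1 #1, s2 #4) → A (s1 #2, s2 #5) → G (s1 #4, s2 #6) → C (s1 #7, s2 #7) → C (s1 #8, s2 #8) → G (s1 #9, s2 #9) — 6 bases in the same relative order in both. The LCS DP gives dp[12][10] = 6, so this is optimal.

6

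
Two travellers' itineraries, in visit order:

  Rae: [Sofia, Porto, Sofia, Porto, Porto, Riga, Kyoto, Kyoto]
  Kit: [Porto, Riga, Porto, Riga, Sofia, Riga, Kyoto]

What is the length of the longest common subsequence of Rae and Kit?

Taking Porto [2,3] → Sofia [3,5] → Riga [6,6] → Kyoto [8,7] gives a common subsequence of length 4. The LCS DP gives dp[8][7] = 4, so this is optimal.

4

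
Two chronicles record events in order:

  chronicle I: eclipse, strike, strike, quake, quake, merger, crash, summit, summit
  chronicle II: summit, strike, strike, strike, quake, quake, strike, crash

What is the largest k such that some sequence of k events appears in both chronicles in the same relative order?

5

Pick strike [2,3], then strike [3,4], then quake [4,5], then quake [5,6], then crash [7,8]; all 5 events appear in both, in order. The LCS DP gives dp[9][8] = 5, so this is optimal.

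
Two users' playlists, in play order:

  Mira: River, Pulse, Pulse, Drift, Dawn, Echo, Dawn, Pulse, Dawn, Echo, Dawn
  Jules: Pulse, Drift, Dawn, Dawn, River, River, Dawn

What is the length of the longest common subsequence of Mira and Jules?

One common subsequence of length 5: Pulse (Mira #3, Jules #1); then Drift (Mira #4, Jules #2); then Dawn (Mira #5, Jules #3); then Dawn (Mira #7, Jules #4); then Dawn (Mira #11, Jules #7). Since dp[11][7] = 5, nothing longer is possible.

5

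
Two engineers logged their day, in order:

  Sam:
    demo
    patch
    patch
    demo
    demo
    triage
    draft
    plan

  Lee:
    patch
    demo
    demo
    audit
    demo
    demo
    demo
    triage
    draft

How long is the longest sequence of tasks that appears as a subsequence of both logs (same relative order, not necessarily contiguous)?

5

One common subsequence of length 5: demo (Sam #1, Lee #5) → demo (Sam #4, Lee #6) → demo (Sam #5, Lee #7) → triage (Sam #6, Lee #8) → draft (Sam #7, Lee #9), and the DP table's final entry dp[8][9] is also 5, so no common subsequence is longer.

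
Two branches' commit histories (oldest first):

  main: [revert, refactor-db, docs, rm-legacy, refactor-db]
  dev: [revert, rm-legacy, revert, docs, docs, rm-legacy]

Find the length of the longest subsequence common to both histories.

Match revert (main #1, dev #3); then docs (main #3, dev #5); then rm-legacy (main #4, dev #6) — 3 commits in the same relative order in both. dp[5][6] = 3 confirms this is the maximum.

3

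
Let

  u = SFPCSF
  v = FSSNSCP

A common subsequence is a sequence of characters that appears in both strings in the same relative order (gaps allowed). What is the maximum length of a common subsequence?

Let dp[i][j] be the LCS length of the first i characters of u and the first j characters of v. dp[i][j] = dp[i-1][j-1]+1 when the i-th and j-th characters match, else max(dp[i-1][j], dp[i][j-1]).
    ·  F  S  S  N  S  C  P
 ·  0  0  0  0  0  0  0  0
 S  0  0  1  1  1  1  1  1
 F  0  1  1  1  1  1  1  1
 P  0  1  1  1  1  1  1  2
 C  0  1  1  1  1  1  2  2
 S  0  1  2  2  2  2  2  2
 F  0  1  2  2  2  2  2  2
dp[6][7] = 2. One LCS (by backtracking along matches): SP.

2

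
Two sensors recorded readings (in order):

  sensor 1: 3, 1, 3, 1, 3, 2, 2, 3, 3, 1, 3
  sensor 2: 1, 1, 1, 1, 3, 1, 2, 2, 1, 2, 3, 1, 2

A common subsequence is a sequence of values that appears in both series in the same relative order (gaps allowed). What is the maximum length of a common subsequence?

One common subsequence of length 7: 1 (sensor 1 #2, sensor 2 #4) → 3 (sensor 1 #3, sensor 2 #5) → 1 (sensor 1 #4, sensor 2 #6) → 2 (sensor 1 #6, sensor 2 #8) → 2 (sensor 1 #7, sensor 2 #10) → 3 (sensor 1 #9, sensor 2 #11) → 1 (sensor 1 #10, sensor 2 #12), and the DP table's final entry dp[11][13] is also 7, so no common subsequence is longer.

7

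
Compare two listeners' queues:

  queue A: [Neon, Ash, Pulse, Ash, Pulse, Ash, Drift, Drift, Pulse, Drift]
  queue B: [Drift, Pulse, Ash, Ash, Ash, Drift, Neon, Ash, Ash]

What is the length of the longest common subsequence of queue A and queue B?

4

Pick Ash [2,3] → Ash [4,4] → Ash [6,5] → Drift [7,6]; all 4 songs appear in both, in order. Since dp[10][9] = 4, nothing longer is possible.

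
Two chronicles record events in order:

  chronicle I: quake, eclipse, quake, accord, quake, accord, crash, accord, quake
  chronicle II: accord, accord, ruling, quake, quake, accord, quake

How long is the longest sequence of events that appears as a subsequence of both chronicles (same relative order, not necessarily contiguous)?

4

One common subsequence of length 4: quake at chronicle I[3]=chronicle II[4] → quake at chronicle I[5]=chronicle II[5] → accord at chronicle I[8]=chronicle II[6] → quake at chronicle I[9]=chronicle II[7]. The LCS DP gives dp[9][7] = 4, so this is optimal.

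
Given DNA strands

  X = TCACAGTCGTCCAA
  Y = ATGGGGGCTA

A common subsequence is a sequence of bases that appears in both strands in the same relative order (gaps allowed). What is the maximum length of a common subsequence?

5

Let dp[i][j] be the LCS length of the first i bases of X and the first j bases of Y. dp[i][j] = dp[i-1][j-1]+1 when the i-th and j-th bases match, else max(dp[i-1][j], dp[i][j-1]).
    ·  A  T  G  G  G  G  G  C  T  A
 ·  0  0  0  0  0  0  0  0  0  0  0
 T  0  0  1  1  1  1  1  1  1  1  1
 C  0  0  1  1  1  1  1  1  2  2  2
 A  0  1  1  1  1  1  1  1  2  2  3
 C  0  1  1  1  1  1  1  1  2  2  3
 A  0  1  1  1  1  1  1  1  2  2  3
 G  0  1  1  2  2  2  2  2  2  2  3
 T  0  1  2  2  2  2  2  2  2  3  3
 C  0  1  2  2  2  2  2  2  3  3  3
 G  0  1  2  3  3  3  3  3  3  3  3
 T  0  1  2  3  3  3  3  3  3  4  4
 C  0  1  2  3  3  3  3  3  4  4  4
 C  0  1  2  3  3  3  3  3  4  4  4
 A  0  1  2  3  3  3  3  3  4  4  5
 A  0  1  2  3  3  3  3  3  4  4  5
dp[14][10] = 5. One LCS (by backtracking along matches): TGCTA.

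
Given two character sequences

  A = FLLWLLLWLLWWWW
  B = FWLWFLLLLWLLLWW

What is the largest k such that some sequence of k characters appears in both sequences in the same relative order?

Match F [1,1] → L [2,3] → L [3,6] → L [5,7] → L [6,8] → L [7,9] → W [8,10] → L [9,12] → L [10,13] → W [13,14] → W [14,15] — 11 characters in the same relative order in both. The LCS DP gives dp[14][15] = 11, so this is optimal.

11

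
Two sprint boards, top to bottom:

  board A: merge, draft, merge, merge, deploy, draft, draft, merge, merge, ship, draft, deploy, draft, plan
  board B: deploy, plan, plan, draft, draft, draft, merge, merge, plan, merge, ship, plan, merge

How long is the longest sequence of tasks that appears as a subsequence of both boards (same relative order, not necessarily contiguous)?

7

Pick draft at board A[2]=board B[4] → draft at board A[6]=board B[5] → draft at board A[7]=board B[6] → merge at board A[8]=board B[8] → merge at board A[9]=board B[10] → ship at board A[10]=board B[11] → plan at board A[14]=board B[12]; all 7 tasks appear in both, in order. dp[14][13] = 7 confirms this is the maximum.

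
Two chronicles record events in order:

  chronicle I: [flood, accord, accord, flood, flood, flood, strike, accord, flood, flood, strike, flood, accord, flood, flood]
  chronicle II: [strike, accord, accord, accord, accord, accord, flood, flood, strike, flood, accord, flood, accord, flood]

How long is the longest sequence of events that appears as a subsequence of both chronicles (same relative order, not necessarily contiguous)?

10

Taking accord (chronicle I #2, chronicle II #4), then accord (chronicle I #3, chronicle II #5), then accord (chronicle I #8, chronicle II #6), then flood (chronicle I #9, chronicle II #7), then flood (chronicle I #10, chronicle II #8), then strike (chronicle I #11, chronicle II #9), then flood (chronicle I #12, chronicle II #10), then accord (chronicle I #13, chronicle II #11), then flood (chronicle I #14, chronicle II #12), then flood (chronicle I #15, chronicle II #14) gives a common subsequence of length 10. The LCS DP gives dp[15][14] = 10, so this is optimal.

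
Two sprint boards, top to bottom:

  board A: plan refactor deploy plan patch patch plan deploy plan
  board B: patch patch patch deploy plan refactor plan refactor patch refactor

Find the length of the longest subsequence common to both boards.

4

Match plan at board A[1]=board B[5], then refactor at board A[2]=board B[6], then plan at board A[4]=board B[7], then patch at board A[5]=board B[9] — 4 tasks in the same relative order in both. The LCS DP gives dp[9][10] = 4, so this is optimal.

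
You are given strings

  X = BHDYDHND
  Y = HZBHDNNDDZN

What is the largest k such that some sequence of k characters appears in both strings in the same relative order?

5

Taking B (X #1, Y #3), then H (X #2, Y #4), then D (X #3, Y #8), then D (X #5, Y #9), then N (X #7, Y #11) gives a common subsequence of length 5. dp[8][11] = 5 confirms this is the maximum.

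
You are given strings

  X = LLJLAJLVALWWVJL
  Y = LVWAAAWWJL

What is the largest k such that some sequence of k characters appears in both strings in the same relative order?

7

Taking L [1,1] → A [5,5] → A [9,6] → W [11,7] → W [12,8] → J [14,9] → L [15,10] gives a common subsequence of length 7, and the DP table's final entry dp[15][10] is also 7, so no common subsequence is longer.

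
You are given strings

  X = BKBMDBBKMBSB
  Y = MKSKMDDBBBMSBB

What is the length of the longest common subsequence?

8

Match K (X #2, Y #4); then M (X #4, Y #5); then D (X #5, Y #7); then B (X #6, Y #9); then B (X #7, Y #10); then M (X #9, Y #11); then B (X #10, Y #13); then B (X #12, Y #14) — 8 characters in the same relative order in both. dp[12][14] = 8 confirms this is the maximum.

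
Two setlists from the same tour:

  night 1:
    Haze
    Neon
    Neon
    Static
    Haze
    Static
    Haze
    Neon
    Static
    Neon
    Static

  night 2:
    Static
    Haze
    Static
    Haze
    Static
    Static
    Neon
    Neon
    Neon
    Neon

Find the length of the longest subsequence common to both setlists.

6

One common subsequence of length 6: Haze (night 1 #1, night 2 #2), Static (night 1 #4, night 2 #3), Haze (night 1 #5, night 2 #4), Static (night 1 #6, night 2 #6), Neon (night 1 #8, night 2 #9), Neon (night 1 #10, night 2 #10). Since dp[11][10] = 6, nothing longer is possible.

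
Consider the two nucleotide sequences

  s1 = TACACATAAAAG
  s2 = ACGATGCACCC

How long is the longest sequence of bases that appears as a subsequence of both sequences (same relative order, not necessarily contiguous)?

Taking A at s1[2]=s2[1] → C at s1[3]=s2[2] → A at s1[4]=s2[4] → C at s1[5]=s2[7] → A at s1[6]=s2[8] gives a common subsequence of length 5. Since dp[12][11] = 5, nothing longer is possible.

5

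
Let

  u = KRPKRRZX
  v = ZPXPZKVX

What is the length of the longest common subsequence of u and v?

3

Let dp[i][j] be the LCS length of the first i characters of u and the first j characters of v. dp[i][j] = dp[i-1][j-1]+1 when the i-th and j-th characters match, else max(dp[i-1][j], dp[i][j-1]).
    ·  Z  P  X  P  Z  K  V  X
 ·  0  0  0  0  0  0  0  0  0
 K  0  0  0  0  0  0  1  1  1
 R  0  0  0  0  0  0  1  1  1
 P  0  0  1  1  1  1  1  1  1
 K  0  0  1  1  1  1  2  2  2
 R  0  0  1  1  1  1  2  2  2
 R  0  0  1  1  1  1  2  2  2
 Z  0  1  1  1  1  2  2  2  2
 X  0  1  1  2  2  2  2  2  3
dp[8][8] = 3. One LCS (by backtracking along matches): PKX.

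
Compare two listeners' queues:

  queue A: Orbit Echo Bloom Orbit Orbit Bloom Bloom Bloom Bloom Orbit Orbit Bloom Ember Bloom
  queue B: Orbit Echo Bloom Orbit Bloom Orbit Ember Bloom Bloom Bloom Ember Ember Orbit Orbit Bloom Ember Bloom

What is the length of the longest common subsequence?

13

Match Orbit [1,1], Echo [2,2], Bloom [3,3], Orbit [4,4], Orbit [5,6], Bloom [6,8], Bloom [7,9], Bloom [8,10], Orbit [10,13], Orbit [11,14], Bloom [12,15], Ember [13,16], Bloom [14,17] — 13 songs in the same relative order in both. The LCS DP gives dp[14][17] = 13, so this is optimal.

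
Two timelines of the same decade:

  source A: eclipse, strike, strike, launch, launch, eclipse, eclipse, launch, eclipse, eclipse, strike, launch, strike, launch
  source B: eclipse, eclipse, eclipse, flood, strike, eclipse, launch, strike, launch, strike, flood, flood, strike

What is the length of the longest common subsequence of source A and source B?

Match eclipse [1,3] → strike [3,5] → eclipse [7,6] → launch [8,7] → strike [11,8] → launch [12,9] → strike [13,13] — 7 events in the same relative order in both, and the DP table's final entry dp[14][13] is also 7, so no common subsequence is longer.

7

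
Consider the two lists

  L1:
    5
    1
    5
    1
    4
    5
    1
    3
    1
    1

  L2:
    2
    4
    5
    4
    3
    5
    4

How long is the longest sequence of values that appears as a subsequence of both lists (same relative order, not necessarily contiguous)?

3

Let dp[i][j] be the LCS length of the first i values of L1 and the first j values of L2. dp[i][j] = dp[i-1][j-1]+1 when the i-th and j-th values match, else max(dp[i-1][j], dp[i][j-1]).
    ·  2  4  5  4  3  5  4
 ·  0  0  0  0  0  0  0  0
 5  0  0  0  1  1  1  1  1
 1  0  0  0  1  1  1  1  1
 5  0  0  0  1  1  1  2  2
 1  0  0  0  1  1  1  2  2
 4  0  0  1  1  2  2  2  3
 5  0  0  1  2  2  2  3  3
 1  0  0  1  2  2  2  3  3
 3  0  0  1  2  2  3  3  3
 1  0  0  1  2  2  3  3  3
 1  0  0  1  2  2  3  3  3
dp[10][7] = 3. One LCS (by backtracking along matches): 5, 5, 4.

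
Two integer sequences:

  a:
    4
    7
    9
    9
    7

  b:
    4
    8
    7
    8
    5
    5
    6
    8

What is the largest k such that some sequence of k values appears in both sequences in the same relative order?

2

Let dp[i][j] be the LCS length of the first i values of a and the first j values of b. dp[i][j] = dp[i-1][j-1]+1 when the i-th and j-th values match, else max(dp[i-1][j], dp[i][j-1]).
    ·  4  8  7  8  5  5  6  8
 ·  0  0  0  0  0  0  0  0  0
 4  0  1  1  1  1  1  1  1  1
 7  0  1  1  2  2  2  2  2  2
 9  0  1  1  2  2  2  2  2  2
 9  0  1  1  2  2  2  2  2  2
 7  0  1  1  2  2  2  2  2  2
dp[5][8] = 2. One LCS (by backtracking along matches): 4, 7.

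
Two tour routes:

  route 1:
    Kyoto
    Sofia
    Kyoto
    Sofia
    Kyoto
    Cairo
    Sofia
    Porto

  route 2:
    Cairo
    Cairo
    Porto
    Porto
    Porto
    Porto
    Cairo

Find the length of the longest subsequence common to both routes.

Match Cairo [6,2] → Porto [8,6] — 2 stops in the same relative order in both. dp[8][7] = 2 confirms this is the maximum.

2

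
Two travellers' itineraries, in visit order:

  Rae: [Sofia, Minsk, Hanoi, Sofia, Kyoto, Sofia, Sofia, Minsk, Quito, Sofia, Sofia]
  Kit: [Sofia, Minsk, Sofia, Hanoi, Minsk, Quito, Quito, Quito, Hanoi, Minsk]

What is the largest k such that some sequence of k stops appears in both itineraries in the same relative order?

One common subsequence of length 5: Sofia at Rae[1]=Kit[1]; then Minsk at Rae[2]=Kit[2]; then Hanoi at Rae[3]=Kit[4]; then Minsk at Rae[8]=Kit[5]; then Quito at Rae[9]=Kit[8]. dp[11][10] = 5 confirms this is the maximum.

5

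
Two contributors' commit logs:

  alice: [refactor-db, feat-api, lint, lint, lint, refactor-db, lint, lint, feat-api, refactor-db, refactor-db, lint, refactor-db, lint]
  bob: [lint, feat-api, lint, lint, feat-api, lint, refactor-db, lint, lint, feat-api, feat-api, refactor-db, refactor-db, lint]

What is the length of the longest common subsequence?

One common subsequence of length 11: feat-api at alice[2]=bob[2] → lint at alice[3]=bob[3] → lint at alice[4]=bob[4] → lint at alice[5]=bob[6] → refactor-db at alice[6]=bob[7] → lint at alice[7]=bob[8] → lint at alice[8]=bob[9] → feat-api at alice[9]=bob[11] → refactor-db at alice[11]=bob[12] → refactor-db at alice[13]=bob[13] → lint at alice[14]=bob[14]. dp[14][14] = 11 confirms this is the maximum.

11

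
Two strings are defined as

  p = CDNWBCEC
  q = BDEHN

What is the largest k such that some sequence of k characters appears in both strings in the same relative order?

One common subsequence of length 2: D (p #2, q #2); then N (p #3, q #5). dp[8][5] = 2 confirms this is the maximum.

2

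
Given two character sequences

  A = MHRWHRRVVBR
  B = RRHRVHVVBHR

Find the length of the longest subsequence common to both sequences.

One common subsequence of length 7: H (A #2, B #3) → R (A #3, B #4) → H (A #5, B #6) → V (A #8, B #7) → V (A #9, B #8) → B (A #10, B #9) → R (A #11, B #11), and the DP table's final entry dp[11][11] is also 7, so no common subsequence is longer.

7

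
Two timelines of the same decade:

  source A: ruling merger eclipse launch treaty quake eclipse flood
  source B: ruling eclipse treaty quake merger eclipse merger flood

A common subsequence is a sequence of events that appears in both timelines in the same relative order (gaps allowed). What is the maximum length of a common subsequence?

Match ruling [1,1] → eclipse [3,2] → treaty [5,3] → quake [6,4] → eclipse [7,6] → flood [8,8] — 6 events in the same relative order in both. The LCS DP gives dp[8][8] = 6, so this is optimal.

6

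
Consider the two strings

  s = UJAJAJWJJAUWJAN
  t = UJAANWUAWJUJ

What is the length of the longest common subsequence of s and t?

8

One common subsequence of length 8: U [1,1]; then J [2,2]; then A [3,4]; then A [5,8]; then W [7,9]; then J [9,10]; then U [11,11]; then J [13,12]. dp[15][12] = 8 confirms this is the maximum.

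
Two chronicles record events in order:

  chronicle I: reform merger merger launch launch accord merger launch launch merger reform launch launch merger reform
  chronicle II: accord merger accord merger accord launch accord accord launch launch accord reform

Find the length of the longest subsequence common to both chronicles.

7

One common subsequence of length 7: merger [2,2]; then merger [3,4]; then launch [4,6]; then accord [6,8]; then launch [8,9]; then launch [9,10]; then reform [15,12], and the DP table's final entry dp[15][12] is also 7, so no common subsequence is longer.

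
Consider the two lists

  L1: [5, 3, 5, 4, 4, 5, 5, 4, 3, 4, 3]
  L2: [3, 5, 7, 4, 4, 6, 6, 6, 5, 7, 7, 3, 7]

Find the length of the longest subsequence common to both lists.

6

Match 3 (L1 #2, L2 #1); then 5 (L1 #3, L2 #2); then 4 (L1 #4, L2 #4); then 4 (L1 #5, L2 #5); then 5 (L1 #6, L2 #9); then 3 (L1 #9, L2 #12) — 6 values in the same relative order in both, and the DP table's final entry dp[11][13] is also 6, so no common subsequence is longer.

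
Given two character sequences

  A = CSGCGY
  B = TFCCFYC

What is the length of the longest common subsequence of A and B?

3

Let dp[i][j] be the LCS length of the first i characters of A and the first j characters of B. dp[i][j] = dp[i-1][j-1]+1 when the i-th and j-th characters match, else max(dp[i-1][j], dp[i][j-1]).
    ·  T  F  C  C  F  Y  C
 ·  0  0  0  0  0  0  0  0
 C  0  0  0  1  1  1  1  1
 S  0  0  0  1  1  1  1  1
 G  0  0  0  1  1  1  1  1
 C  0  0  0  1  2  2  2  2
 G  0  0  0  1  2  2  2  2
 Y  0  0  0  1  2  2  3  3
dp[6][7] = 3. One LCS (by backtracking along matches): CCY.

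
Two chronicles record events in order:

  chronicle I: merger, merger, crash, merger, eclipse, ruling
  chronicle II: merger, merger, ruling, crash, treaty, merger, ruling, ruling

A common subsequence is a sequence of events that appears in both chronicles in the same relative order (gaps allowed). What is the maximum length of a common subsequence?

Match merger (chronicle I #1, chronicle II #1), merger (chronicle I #2, chronicle II #2), crash (chronicle I #3, chronicle II #4), merger (chronicle I #4, chronicle II #6), ruling (chronicle I #6, chronicle II #8) — 5 events in the same relative order in both. dp[6][8] = 5 confirms this is the maximum.

5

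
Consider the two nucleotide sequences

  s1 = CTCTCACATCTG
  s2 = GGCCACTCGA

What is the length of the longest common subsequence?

7

Pick C (s1 #3, s2 #3) → C (s1 #5, s2 #4) → A (s1 #6, s2 #5) → C (s1 #7, s2 #6) → T (s1 #9, s2 #7) → C (s1 #10, s2 #8) → G (s1 #12, s2 #9); all 7 bases appear in both, in order. Since dp[12][10] = 7, nothing longer is possible.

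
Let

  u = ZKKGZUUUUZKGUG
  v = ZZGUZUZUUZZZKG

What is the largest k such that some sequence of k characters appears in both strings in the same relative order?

9

One common subsequence of length 9: Z at u[1]=v[2] → G at u[4]=v[3] → Z at u[5]=v[5] → U at u[6]=v[6] → U at u[7]=v[8] → U at u[8]=v[9] → Z at u[10]=v[12] → K at u[11]=v[13] → G at u[14]=v[14], and the DP table's final entry dp[14][14] is also 9, so no common subsequence is longer.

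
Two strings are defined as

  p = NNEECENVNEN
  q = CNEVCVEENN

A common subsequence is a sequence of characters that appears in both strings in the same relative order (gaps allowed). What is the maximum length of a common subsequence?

6

One common subsequence of length 6: N (p #2, q #2); then E (p #3, q #3); then E (p #4, q #7); then E (p #6, q #8); then N (p #9, q #9); then N (p #11, q #10). dp[11][10] = 6 confirms this is the maximum.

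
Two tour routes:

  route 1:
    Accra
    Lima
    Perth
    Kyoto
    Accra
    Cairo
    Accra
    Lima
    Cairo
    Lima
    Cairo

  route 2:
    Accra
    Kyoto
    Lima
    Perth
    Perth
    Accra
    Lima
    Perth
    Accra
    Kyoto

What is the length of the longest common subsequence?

5

Pick Accra at route 1[1]=route 2[1]; then Lima at route 1[2]=route 2[3]; then Perth at route 1[3]=route 2[5]; then Accra at route 1[5]=route 2[6]; then Accra at route 1[7]=route 2[9]; all 5 stops appear in both, in order. dp[11][10] = 5 confirms this is the maximum.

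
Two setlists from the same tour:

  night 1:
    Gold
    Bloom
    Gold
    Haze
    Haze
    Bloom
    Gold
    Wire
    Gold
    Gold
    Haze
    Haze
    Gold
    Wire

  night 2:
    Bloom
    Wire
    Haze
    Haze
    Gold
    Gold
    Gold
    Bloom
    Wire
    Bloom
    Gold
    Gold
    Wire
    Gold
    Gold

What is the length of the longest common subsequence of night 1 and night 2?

8

Match Bloom [2,1] → Haze [4,3] → Haze [5,4] → Bloom [6,10] → Gold [7,12] → Wire [8,13] → Gold [10,14] → Gold [13,15] — 8 songs in the same relative order in both. dp[14][15] = 8 confirms this is the maximum.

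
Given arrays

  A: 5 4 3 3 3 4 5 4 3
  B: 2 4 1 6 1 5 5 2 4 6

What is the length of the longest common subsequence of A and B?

Taking 5 [1,6], 5 [7,7], 4 [8,9] gives a common subsequence of length 3. The LCS DP gives dp[9][10] = 3, so this is optimal.

3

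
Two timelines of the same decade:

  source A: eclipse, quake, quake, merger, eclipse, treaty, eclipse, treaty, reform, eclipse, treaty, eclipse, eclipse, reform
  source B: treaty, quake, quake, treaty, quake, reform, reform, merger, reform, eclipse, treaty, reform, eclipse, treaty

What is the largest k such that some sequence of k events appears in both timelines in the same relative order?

8

Taking quake (source A #2, source B #3), then quake (source A #3, source B #5), then merger (source A #4, source B #8), then eclipse (source A #7, source B #10), then treaty (source A #8, source B #11), then reform (source A #9, source B #12), then eclipse (source A #10, source B #13), then treaty (source A #11, source B #14) gives a common subsequence of length 8. Since dp[14][14] = 8, nothing longer is possible.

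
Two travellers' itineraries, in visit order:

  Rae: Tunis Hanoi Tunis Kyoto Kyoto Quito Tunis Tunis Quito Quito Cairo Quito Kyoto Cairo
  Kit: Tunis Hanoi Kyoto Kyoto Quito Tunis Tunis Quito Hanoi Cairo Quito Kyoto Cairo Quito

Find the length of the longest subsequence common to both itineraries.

Taking Tunis [1,1], Hanoi [2,2], Kyoto [4,3], Kyoto [5,4], Quito [6,5], Tunis [7,6], Tunis [8,7], Quito [9,8], Cairo [11,10], Quito [12,11], Kyoto [13,12], Cairo [14,13] gives a common subsequence of length 12. dp[14][14] = 12 confirms this is the maximum.

12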